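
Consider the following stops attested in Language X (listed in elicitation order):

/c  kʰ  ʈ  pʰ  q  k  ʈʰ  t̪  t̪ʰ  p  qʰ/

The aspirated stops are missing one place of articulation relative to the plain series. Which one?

bilabial: plain /p/, aspirated /pʰ/.
dental: plain /t̪/, aspirated /t̪ʰ/.
retroflex: plain /ʈ/, aspirated /ʈʰ/.
palatal: plain /c/, aspirated —.
velar: plain /k/, aspirated /kʰ/.
uvular: plain /q/, aspirated /qʰ/.
Every place of articulation has an aspirated member except palatal, where /cʰ/ would be expected.

palatal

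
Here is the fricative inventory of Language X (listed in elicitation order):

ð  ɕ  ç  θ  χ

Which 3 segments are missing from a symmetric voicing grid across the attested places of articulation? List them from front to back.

/ʑ/, /ʝ/, /ʁ/

dental: voiceless /θ/, voiced /ð/.
alveolo-palatal: voiceless /ɕ/, voiced —.
palatal: voiceless /ç/, voiced —.
uvular: voiceless /χ/, voiced —.
Gaps, from front to back: alveolo-palatal lacks voiced (/ʑ/); palatal lacks voiced (/ʝ/); uvular lacks voiced (/ʁ/).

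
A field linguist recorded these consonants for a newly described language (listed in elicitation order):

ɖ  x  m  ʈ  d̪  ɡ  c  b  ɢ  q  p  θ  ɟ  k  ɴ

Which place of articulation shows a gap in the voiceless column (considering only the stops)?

dental

place of articulation  voiceless  voiced  
bilabial          p         b       
dental            —         d̪      
retroflex         ʈ         ɖ       
palatal           c         ɟ       
velar             k         ɡ       
uvular            q         ɢ       
Every place of articulation has a voiceless member except dental, where /t̪/ would be expected.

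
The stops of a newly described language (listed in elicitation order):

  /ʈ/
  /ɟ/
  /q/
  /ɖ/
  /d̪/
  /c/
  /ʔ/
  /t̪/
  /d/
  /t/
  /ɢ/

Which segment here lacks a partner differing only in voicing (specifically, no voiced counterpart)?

/ʔ/

Dental: /t̪/ ~ /d̪/
Alveolar: /t/ ~ /d/
Retroflex: /ʈ/ ~ /ɖ/
Palatal: /c/ ~ /ɟ/
Uvular: /q/ ~ /ɢ/
Glottal: only /ʔ/ (voiceless); no voiced partner.
So /ʔ/ is the unpaired segment.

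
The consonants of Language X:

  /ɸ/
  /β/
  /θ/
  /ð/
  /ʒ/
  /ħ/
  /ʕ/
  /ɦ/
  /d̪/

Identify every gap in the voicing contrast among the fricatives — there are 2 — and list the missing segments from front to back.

/ʃ/, /h/

place of articulation  voiceless  voiced  
bilabial          ɸ         β       
dental            θ         ð       
postalveolar      —         ʒ       
pharyngeal        ħ         ʕ       
glottal           —         ɦ       
Gaps, from front to back: postalveolar lacks voiceless (/ʃ/); glottal lacks voiceless (/h/).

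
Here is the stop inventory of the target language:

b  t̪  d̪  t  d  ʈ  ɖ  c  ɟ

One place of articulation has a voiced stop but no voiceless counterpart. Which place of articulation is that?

bilabial

bilabial: voiceless —, voiced /b/.
dental: voiceless /t̪/, voiced /d̪/.
alveolar: voiceless /t/, voiced /d/.
retroflex: voiceless /ʈ/, voiced /ɖ/.
palatal: voiceless /c/, voiced /ɟ/.
Every place of articulation has a voiceless member except bilabial, where /p/ would be expected.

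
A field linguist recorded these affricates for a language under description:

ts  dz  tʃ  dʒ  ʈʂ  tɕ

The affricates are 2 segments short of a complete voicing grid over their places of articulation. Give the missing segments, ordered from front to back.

/ɖʐ/, /dʑ/

Voiceless: /ts/ (alveolar), /tʃ/ (postalveolar), /ʈʂ/ (retroflex), /tɕ/ (alveolo-palatal).
Voiced: /dz/ (alveolar), /dʒ/ (postalveolar).
Gaps, from front to back: retroflex lacks voiced (/ɖʐ/); alveolo-palatal lacks voiced (/dʑ/).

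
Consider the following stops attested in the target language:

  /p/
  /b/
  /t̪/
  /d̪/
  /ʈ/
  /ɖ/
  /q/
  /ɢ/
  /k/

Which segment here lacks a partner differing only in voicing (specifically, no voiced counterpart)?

/k/

Bilabial: /p/ ~ /b/
Dental: /t̪/ ~ /d̪/
Retroflex: /ʈ/ ~ /ɖ/
Uvular: /q/ ~ /ɢ/
Velar: only /k/ (voiceless); no voiced partner.
So /k/ is the unpaired segment.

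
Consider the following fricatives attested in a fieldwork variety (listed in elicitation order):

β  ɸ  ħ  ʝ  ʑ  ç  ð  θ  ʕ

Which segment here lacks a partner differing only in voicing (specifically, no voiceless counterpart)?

/ʑ/

Bilabial: /ɸ/ ~ /β/
Dental: /θ/ ~ /ð/
Palatal: /ç/ ~ /ʝ/
Pharyngeal: /ħ/ ~ /ʕ/
Alveolo-palatal: only /ʑ/ (voiced); no voiceless partner.
So /ʑ/ is the unpaired segment.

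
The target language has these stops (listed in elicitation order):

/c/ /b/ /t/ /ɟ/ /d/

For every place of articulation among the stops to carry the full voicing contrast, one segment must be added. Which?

/p/

place of articulation  voiceless  voiced  
bilabial          —         b       
alveolar          t         d       
palatal           c         ɟ       
The bilabial row has no voiceless member, so the gap is the voiceless bilabial stop /p/.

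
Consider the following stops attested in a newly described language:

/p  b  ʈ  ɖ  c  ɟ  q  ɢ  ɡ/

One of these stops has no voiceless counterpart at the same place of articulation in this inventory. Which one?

/ɡ/

Bilabial: /p/ ~ /b/
Retroflex: /ʈ/ ~ /ɖ/
Palatal: /c/ ~ /ɟ/
Uvular: /q/ ~ /ɢ/
Velar: only /ɡ/ (voiced); no voiceless partner.
So /ɡ/ is the unpaired segment.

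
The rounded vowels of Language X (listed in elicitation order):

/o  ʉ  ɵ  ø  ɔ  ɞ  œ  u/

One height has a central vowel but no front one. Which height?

high

Front: /ø/ (high-mid), /œ/ (low-mid).
Central: /ʉ/ (high), /ɵ/ (high-mid), /ɞ/ (low-mid).
Back: /u/ (high), /o/ (high-mid), /ɔ/ (low-mid).
Every height has a front member except high, where /y/ would be expected.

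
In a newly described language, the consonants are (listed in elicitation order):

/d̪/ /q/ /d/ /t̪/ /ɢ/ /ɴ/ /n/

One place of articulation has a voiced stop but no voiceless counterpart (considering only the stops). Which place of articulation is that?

alveolar

Voiceless: /t̪/ (dental), /q/ (uvular).
Voiced: /d̪/ (dental), /d/ (alveolar), /ɢ/ (uvular).
Every place of articulation has a voiceless member except alveolar, where /t/ would be expected.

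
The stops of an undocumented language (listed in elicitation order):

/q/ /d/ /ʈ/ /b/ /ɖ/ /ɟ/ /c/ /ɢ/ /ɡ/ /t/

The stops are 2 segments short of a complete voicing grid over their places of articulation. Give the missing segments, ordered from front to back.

Voiceless: /t/ (alveolar), /ʈ/ (retroflex), /c/ (palatal), /q/ (uvular).
Voiced: /b/ (bilabial), /d/ (alveolar), /ɖ/ (retroflex), /ɟ/ (palatal), /ɡ/ (velar), /ɢ/ (uvular).
Gaps, from front to back: bilabial lacks voiceless (/p/); velar lacks voiceless (/k/).

/p/, /k/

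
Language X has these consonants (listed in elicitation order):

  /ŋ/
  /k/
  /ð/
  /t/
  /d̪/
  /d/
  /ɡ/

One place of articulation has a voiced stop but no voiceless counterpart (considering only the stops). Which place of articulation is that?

dental

Voiceless: /t/ (alveolar), /k/ (velar).
Voiced: /d̪/ (dental), /d/ (alveolar), /ɡ/ (velar).
Every place of articulation has a voiceless member except dental, where /t̪/ would be expected.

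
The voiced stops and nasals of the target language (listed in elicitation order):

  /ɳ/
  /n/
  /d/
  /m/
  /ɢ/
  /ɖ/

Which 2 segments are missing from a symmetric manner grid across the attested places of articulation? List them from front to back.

place of articulation  oral stop  nasal   
bilabial          —         m       
alveolar          d         n       
retroflex         ɖ         ɳ       
uvular            ɢ         —       
Gaps, from front to back: bilabial lacks oral stop (/b/); uvular lacks nasal (/ɴ/).

/b/, /ɴ/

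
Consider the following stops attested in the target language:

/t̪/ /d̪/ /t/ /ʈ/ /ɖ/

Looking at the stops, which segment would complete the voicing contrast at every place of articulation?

place of articulation  voiceless  voiced  
dental            t̪        d̪      
alveolar          t         —       
retroflex         ʈ         ɖ       
The alveolar row has no voiced member, so the gap is the voiced alveolar stop /d/.

/d/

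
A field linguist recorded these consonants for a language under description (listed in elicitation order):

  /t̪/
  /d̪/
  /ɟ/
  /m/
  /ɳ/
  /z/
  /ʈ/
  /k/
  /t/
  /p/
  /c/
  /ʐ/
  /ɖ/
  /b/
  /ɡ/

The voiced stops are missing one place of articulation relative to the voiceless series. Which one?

alveolar

Voiceless: /p/ (bilabial), /t̪/ (dental), /t/ (alveolar), /ʈ/ (retroflex), /c/ (palatal), /k/ (velar).
Voiced: /b/ (bilabial), /d̪/ (dental), /ɖ/ (retroflex), /ɟ/ (palatal), /ɡ/ (velar).
Every place of articulation has a voiced member except alveolar, where /d/ would be expected.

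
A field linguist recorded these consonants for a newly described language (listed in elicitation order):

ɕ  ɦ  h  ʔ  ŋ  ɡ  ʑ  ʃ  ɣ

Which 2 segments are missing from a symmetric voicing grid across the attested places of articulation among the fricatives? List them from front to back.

Voiceless: /ʃ/ (postalveolar), /ɕ/ (alveolo-palatal), /h/ (glottal).
Voiced: /ʑ/ (alveolo-palatal), /ɣ/ (velar), /ɦ/ (glottal).
Gaps, from front to back: postalveolar lacks voiced (/ʒ/); velar lacks voiceless (/x/).

/ʒ/, /x/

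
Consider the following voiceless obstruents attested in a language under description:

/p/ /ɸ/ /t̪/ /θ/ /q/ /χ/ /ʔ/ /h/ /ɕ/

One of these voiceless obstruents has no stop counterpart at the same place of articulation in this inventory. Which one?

/ɕ/

Bilabial: /p/ ~ /ɸ/
Dental: /t̪/ ~ /θ/
Uvular: /q/ ~ /χ/
Glottal: /ʔ/ ~ /h/
Alveolo-palatal: only /ɕ/ (fricative); no stop partner.
So /ɕ/ is the unpaired segment.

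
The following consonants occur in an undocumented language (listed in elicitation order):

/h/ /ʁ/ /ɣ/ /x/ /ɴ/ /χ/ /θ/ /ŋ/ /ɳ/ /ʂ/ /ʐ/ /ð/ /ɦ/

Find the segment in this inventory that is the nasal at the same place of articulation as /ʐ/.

/ʐ/ is a voiced retroflex fricative.
The nasal at the same place is a retroflex nasal — in this inventory, /ɳ/.

/ɳ/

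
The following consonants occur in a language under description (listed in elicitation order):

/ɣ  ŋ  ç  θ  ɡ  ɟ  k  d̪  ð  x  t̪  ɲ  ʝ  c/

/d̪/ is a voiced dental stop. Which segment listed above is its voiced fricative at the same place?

/ð/

The voiced fricative at the same place is a voiced dental fricative — in this inventory, /ð/.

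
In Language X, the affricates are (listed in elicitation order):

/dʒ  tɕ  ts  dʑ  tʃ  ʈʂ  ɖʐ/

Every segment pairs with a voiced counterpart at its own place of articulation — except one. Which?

/ts/

Postalveolar: /tʃ/ ~ /dʒ/
Retroflex: /ʈʂ/ ~ /ɖʐ/
Alveolo-palatal: /tɕ/ ~ /dʑ/
Alveolar: only /ts/ (voiceless); no voiced partner.
So /ts/ is the unpaired segment.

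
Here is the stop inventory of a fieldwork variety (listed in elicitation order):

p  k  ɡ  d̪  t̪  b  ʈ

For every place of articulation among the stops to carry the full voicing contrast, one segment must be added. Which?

/ɖ/

place of articulation  voiceless  voiced  
bilabial          p         b       
dental            t̪        d̪      
retroflex         ʈ         —       
velar             k         ɡ       
The retroflex row has no voiced member, so the gap is the voiced retroflex stop /ɖ/.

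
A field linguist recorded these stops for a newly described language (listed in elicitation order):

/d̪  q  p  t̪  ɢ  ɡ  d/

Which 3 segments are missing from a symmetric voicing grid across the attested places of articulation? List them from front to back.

bilabial: voiceless /p/, voiced —.
dental: voiceless /t̪/, voiced /d̪/.
alveolar: voiceless —, voiced /d/.
velar: voiceless —, voiced /ɡ/.
uvular: voiceless /q/, voiced /ɢ/.
Gaps, from front to back: bilabial lacks voiced (/b/); alveolar lacks voiceless (/t/); velar lacks voiceless (/k/).

/b/, /t/, /k/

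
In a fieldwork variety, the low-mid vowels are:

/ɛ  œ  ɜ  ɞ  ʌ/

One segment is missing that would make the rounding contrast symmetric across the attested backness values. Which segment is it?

/ɔ/

Unrounded: /ɛ/ (front), /ɜ/ (central), /ʌ/ (back).
Rounded: /œ/ (front), /ɞ/ (central).
The back row has no rounded member, so the gap is the back rounded vowel /ɔ/.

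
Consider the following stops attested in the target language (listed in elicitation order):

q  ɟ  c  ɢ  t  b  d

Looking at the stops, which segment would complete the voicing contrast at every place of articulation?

place of articulation  voiceless  voiced  
bilabial          —         b       
alveolar          t         d       
palatal           c         ɟ       
uvular            q         ɢ       
The bilabial row has no voiceless member, so the gap is the voiceless bilabial stop /p/.

/p/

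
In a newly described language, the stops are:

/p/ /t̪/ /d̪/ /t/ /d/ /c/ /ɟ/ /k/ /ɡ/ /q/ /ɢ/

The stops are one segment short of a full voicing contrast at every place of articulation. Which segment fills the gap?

/b/

bilabial: voiceless /p/, voiced —.
dental: voiceless /t̪/, voiced /d̪/.
alveolar: voiceless /t/, voiced /d/.
palatal: voiceless /c/, voiced /ɟ/.
velar: voiceless /k/, voiced /ɡ/.
uvular: voiceless /q/, voiced /ɢ/.
The bilabial row has no voiced member, so the gap is the voiced bilabial stop /b/.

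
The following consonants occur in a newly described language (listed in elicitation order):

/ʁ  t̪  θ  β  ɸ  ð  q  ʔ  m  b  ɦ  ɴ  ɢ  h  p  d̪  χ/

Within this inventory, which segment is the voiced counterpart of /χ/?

/ʁ/

/χ/ is a voiceless uvular fricative.
The voiced counterpart is a voiced uvular fricative — in this inventory, /ʁ/.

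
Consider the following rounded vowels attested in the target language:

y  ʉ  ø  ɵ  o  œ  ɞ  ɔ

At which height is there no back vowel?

Front: /y/ (high), /ø/ (high-mid), /œ/ (low-mid).
Central: /ʉ/ (high), /ɵ/ (high-mid), /ɞ/ (low-mid).
Back: /o/ (high-mid), /ɔ/ (low-mid).
Every height has a back member except high, where /u/ would be expected.

high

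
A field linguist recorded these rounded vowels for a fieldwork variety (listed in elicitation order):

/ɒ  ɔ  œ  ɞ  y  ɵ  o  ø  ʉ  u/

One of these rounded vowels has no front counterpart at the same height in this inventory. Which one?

/ɒ/

High: /y/ ~ /ʉ/ ~ /u/
High-mid: /ø/ ~ /ɵ/ ~ /o/
Low-mid: /œ/ ~ /ɞ/ ~ /ɔ/
Low: only /ɒ/ (back); no front partner.
So /ɒ/ is the unpaired segment.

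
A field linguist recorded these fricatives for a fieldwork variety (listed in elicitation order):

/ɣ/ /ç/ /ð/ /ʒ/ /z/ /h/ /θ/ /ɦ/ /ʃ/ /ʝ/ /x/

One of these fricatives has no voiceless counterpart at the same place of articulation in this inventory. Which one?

/z/

Dental: /θ/ ~ /ð/
Postalveolar: /ʃ/ ~ /ʒ/
Palatal: /ç/ ~ /ʝ/
Velar: /x/ ~ /ɣ/
Glottal: /h/ ~ /ɦ/
Alveolar: only /z/ (voiced); no voiceless partner.
So /z/ is the unpaired segment.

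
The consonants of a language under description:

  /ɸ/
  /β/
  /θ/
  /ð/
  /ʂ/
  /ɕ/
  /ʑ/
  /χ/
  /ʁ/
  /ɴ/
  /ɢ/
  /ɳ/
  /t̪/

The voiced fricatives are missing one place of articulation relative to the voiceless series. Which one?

retroflex

bilabial: voiceless /ɸ/, voiced /β/.
dental: voiceless /θ/, voiced /ð/.
retroflex: voiceless /ʂ/, voiced —.
alveolo-palatal: voiceless /ɕ/, voiced /ʑ/.
uvular: voiceless /χ/, voiced /ʁ/.
Every place of articulation has a voiced member except retroflex, where /ʐ/ would be expected.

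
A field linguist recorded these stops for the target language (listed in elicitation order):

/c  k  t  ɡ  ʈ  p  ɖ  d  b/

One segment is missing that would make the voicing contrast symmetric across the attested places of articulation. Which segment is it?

/ɟ/

place of articulation  voiceless  voiced  
bilabial          p         b       
alveolar          t         d       
retroflex         ʈ         ɖ       
palatal           c         —       
velar             k         ɡ       
The palatal row has no voiced member, so the gap is the voiced palatal stop /ɟ/.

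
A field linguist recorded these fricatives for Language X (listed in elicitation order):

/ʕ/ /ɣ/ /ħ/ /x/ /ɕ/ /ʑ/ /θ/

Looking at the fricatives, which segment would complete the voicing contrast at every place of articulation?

/ð/

dental: voiceless /θ/, voiced —.
alveolo-palatal: voiceless /ɕ/, voiced /ʑ/.
velar: voiceless /x/, voiced /ɣ/.
pharyngeal: voiceless /ħ/, voiced /ʕ/.
The dental row has no voiced member, so the gap is the voiced dental fricative /ð/.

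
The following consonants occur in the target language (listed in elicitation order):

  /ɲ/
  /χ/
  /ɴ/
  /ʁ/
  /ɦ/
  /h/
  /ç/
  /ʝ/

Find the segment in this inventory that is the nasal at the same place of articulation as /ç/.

/ç/ is a voiceless palatal fricative.
The nasal at the same place is a palatal nasal — in this inventory, /ɲ/.

/ɲ/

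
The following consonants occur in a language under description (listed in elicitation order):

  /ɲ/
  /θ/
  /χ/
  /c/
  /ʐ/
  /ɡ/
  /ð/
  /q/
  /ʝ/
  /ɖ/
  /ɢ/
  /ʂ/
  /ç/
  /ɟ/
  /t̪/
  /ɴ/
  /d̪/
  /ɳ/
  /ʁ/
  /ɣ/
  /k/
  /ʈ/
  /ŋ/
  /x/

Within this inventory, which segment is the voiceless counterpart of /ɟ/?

/ɟ/ is a voiced palatal stop.
The voiceless counterpart is a voiceless palatal stop — in this inventory, /c/.

/c/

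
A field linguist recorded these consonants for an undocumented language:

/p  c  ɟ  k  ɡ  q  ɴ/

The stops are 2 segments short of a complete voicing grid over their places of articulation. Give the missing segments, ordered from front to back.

/b/, /ɢ/

bilabial: voiceless /p/, voiced —.
palatal: voiceless /c/, voiced /ɟ/.
velar: voiceless /k/, voiced /ɡ/.
uvular: voiceless /q/, voiced —.
Gaps, from front to back: bilabial lacks voiced (/b/); uvular lacks voiced (/ɢ/).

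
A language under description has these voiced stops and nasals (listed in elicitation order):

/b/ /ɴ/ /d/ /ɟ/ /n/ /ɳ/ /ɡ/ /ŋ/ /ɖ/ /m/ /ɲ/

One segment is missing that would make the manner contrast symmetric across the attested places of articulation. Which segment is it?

/ɢ/

Oral stop: /b/ (bilabial), /d/ (alveolar), /ɖ/ (retroflex), /ɟ/ (palatal), /ɡ/ (velar).
Nasal: /m/ (bilabial), /n/ (alveolar), /ɳ/ (retroflex), /ɲ/ (palatal), /ŋ/ (velar), /ɴ/ (uvular).
The uvular row has no oral stop member, so the gap is the uvular oral stop /ɢ/.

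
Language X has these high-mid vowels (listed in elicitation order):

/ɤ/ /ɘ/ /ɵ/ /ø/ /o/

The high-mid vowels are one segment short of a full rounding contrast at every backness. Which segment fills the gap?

Unrounded: /ɘ/ (central), /ɤ/ (back).
Rounded: /ø/ (front), /ɵ/ (central), /o/ (back).
The front row has no unrounded member, so the gap is the front unrounded vowel /e/.

/e/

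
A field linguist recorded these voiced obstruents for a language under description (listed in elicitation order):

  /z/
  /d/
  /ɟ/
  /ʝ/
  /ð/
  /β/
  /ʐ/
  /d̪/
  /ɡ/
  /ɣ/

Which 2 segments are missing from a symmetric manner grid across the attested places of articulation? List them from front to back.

place of articulation  stop      fricative
bilabial          —         β       
dental            d̪        ð       
alveolar          d         z       
retroflex         —         ʐ       
palatal           ɟ         ʝ       
velar             ɡ         ɣ       
Gaps, from front to back: bilabial lacks stop (/b/); retroflex lacks stop (/ɖ/).

/b/, /ɖ/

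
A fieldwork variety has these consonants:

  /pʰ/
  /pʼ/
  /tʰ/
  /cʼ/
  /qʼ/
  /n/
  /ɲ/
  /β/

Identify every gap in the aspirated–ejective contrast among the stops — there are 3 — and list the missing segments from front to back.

/tʼ/, /cʰ/, /qʰ/

Aspirated: /pʰ/ (bilabial), /tʰ/ (alveolar).
Ejective: /pʼ/ (bilabial), /cʼ/ (palatal), /qʼ/ (uvular).
Gaps, from front to back: alveolar lacks ejective (/tʼ/); palatal lacks aspirated (/cʰ/); uvular lacks aspirated (/qʰ/).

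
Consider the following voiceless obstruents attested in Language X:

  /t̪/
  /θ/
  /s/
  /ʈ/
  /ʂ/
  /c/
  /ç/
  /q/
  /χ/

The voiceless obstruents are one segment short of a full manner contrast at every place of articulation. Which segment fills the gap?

/t/

Stop: /t̪/ (dental), /ʈ/ (retroflex), /c/ (palatal), /q/ (uvular).
Fricative: /θ/ (dental), /s/ (alveolar), /ʂ/ (retroflex), /ç/ (palatal), /χ/ (uvular).
The alveolar row has no stop member, so the gap is the alveolar stop /t/.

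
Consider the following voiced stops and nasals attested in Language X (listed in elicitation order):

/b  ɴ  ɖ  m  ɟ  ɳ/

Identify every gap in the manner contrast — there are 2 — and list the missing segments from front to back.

/ɲ/, /ɢ/

place of articulation  oral stop  nasal   
bilabial          b         m       
retroflex         ɖ         ɳ       
palatal           ɟ         —       
uvular            —         ɴ       
Gaps, from front to back: palatal lacks nasal (/ɲ/); uvular lacks oral stop (/ɢ/).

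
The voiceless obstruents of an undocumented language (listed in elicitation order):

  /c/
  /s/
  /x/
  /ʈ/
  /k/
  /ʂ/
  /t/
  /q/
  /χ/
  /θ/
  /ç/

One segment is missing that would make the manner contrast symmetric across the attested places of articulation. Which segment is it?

/t̪/

place of articulation  stop      fricative
dental            —         θ       
alveolar          t         s       
retroflex         ʈ         ʂ       
palatal           c         ç       
velar             k         x       
uvular            q         χ       
The dental row has no stop member, so the gap is the dental stop /t̪/.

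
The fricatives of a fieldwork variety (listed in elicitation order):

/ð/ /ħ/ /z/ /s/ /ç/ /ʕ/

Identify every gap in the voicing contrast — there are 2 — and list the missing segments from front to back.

place of articulation  voiceless  voiced  
dental            —         ð       
alveolar          s         z       
palatal           ç         —       
pharyngeal        ħ         ʕ       
Gaps, from front to back: dental lacks voiceless (/θ/); palatal lacks voiced (/ʝ/).

/θ/, /ʝ/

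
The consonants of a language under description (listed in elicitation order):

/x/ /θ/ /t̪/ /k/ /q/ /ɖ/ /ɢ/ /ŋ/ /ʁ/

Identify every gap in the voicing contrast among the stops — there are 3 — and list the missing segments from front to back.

/d̪/, /ʈ/, /ɡ/

place of articulation  voiceless  voiced  
dental            t̪        —       
retroflex         —         ɖ       
velar             k         —       
uvular            q         ɢ       
Gaps, from front to back: dental lacks voiced (/d̪/); retroflex lacks voiceless (/ʈ/); velar lacks voiced (/ɡ/).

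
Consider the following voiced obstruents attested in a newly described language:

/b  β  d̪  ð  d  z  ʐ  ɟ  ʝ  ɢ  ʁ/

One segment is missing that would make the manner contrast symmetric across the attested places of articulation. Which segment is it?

/ɖ/

place of articulation  stop      fricative
bilabial          b         β       
dental            d̪        ð       
alveolar          d         z       
retroflex         —         ʐ       
palatal           ɟ         ʝ       
uvular            ɢ         ʁ       
The retroflex row has no stop member, so the gap is the retroflex stop /ɖ/.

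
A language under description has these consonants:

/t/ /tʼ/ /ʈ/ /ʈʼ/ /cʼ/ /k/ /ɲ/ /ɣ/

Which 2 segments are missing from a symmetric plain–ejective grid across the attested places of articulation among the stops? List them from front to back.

/c/, /kʼ/

alveolar: plain /t/, ejective /tʼ/.
retroflex: plain /ʈ/, ejective /ʈʼ/.
palatal: plain —, ejective /cʼ/.
velar: plain /k/, ejective —.
Gaps, from front to back: palatal lacks plain (/c/); velar lacks ejective (/kʼ/).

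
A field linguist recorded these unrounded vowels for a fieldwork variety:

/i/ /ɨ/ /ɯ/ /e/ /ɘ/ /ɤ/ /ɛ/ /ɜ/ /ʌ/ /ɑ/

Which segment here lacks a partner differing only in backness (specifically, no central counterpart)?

High: /i/ ~ /ɨ/ ~ /ɯ/
High-mid: /e/ ~ /ɘ/ ~ /ɤ/
Low-mid: /ɛ/ ~ /ɜ/ ~ /ʌ/
Low: only /ɑ/ (back); no central partner.
So /ɑ/ is the unpaired segment.

/ɑ/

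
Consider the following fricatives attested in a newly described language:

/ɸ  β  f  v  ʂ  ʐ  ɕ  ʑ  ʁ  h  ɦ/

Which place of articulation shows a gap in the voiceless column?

Voiceless: /ɸ/ (bilabial), /f/ (labiodental), /ʂ/ (retroflex), /ɕ/ (alveolo-palatal), /h/ (glottal).
Voiced: /β/ (bilabial), /v/ (labiodental), /ʐ/ (retroflex), /ʑ/ (alveolo-palatal), /ʁ/ (uvular), /ɦ/ (glottal).
Every place of articulation has a voiceless member except uvular, where /χ/ would be expected.

uvular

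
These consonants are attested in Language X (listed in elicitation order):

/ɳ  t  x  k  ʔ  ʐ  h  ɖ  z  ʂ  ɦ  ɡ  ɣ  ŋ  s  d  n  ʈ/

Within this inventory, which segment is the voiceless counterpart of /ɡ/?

/k/

/ɡ/ is a voiced velar stop.
The voiceless counterpart is a voiceless velar stop — in this inventory, /k/.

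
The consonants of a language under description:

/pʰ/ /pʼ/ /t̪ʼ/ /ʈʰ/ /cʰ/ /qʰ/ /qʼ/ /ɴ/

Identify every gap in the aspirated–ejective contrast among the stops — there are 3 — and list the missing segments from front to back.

Aspirated: /pʰ/ (bilabial), /ʈʰ/ (retroflex), /cʰ/ (palatal), /qʰ/ (uvular).
Ejective: /pʼ/ (bilabial), /t̪ʼ/ (dental), /qʼ/ (uvular).
Gaps, from front to back: dental lacks aspirated (/t̪ʰ/); retroflex lacks ejective (/ʈʼ/); palatal lacks ejective (/cʼ/).

/t̪ʰ/, /ʈʼ/, /cʼ/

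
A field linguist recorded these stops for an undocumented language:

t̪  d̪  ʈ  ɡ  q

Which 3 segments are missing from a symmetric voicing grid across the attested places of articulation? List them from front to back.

dental: voiceless /t̪/, voiced /d̪/.
retroflex: voiceless /ʈ/, voiced —.
velar: voiceless —, voiced /ɡ/.
uvular: voiceless /q/, voiced —.
Gaps, from front to back: retroflex lacks voiced (/ɖ/); velar lacks voiceless (/k/); uvular lacks voiced (/ɢ/).

/ɖ/, /k/, /ɢ/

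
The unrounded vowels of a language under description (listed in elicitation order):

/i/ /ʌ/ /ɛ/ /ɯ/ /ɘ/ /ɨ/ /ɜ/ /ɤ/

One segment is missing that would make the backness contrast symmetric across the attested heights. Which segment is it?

/e/

height            front     central   back    
high              i         ɨ         ɯ       
high-mid          —         ɘ         ɤ       
low-mid           ɛ         ɜ         ʌ       
The high-mid row has no front member, so the gap is the high-mid front unrounded vowel /e/.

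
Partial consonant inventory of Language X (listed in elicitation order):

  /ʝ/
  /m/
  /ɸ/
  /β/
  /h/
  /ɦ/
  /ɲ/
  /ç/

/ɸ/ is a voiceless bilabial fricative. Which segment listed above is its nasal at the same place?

/m/

The nasal at the same place is a bilabial nasal — in this inventory, /m/.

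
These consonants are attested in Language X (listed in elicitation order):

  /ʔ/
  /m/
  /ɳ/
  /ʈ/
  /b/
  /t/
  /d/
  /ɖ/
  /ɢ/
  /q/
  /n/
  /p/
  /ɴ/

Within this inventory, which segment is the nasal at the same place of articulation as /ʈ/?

/ʈ/ is a voiceless retroflex stop.
The nasal at the same place is a retroflex nasal — in this inventory, /ɳ/.

/ɳ/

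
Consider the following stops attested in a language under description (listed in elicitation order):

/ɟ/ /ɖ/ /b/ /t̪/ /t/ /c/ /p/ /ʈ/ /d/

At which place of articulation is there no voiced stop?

Voiceless: /p/ (bilabial), /t̪/ (dental), /t/ (alveolar), /ʈ/ (retroflex), /c/ (palatal).
Voiced: /b/ (bilabial), /d/ (alveolar), /ɖ/ (retroflex), /ɟ/ (palatal).
Every place of articulation has a voiced member except dental, where /d̪/ would be expected.

dental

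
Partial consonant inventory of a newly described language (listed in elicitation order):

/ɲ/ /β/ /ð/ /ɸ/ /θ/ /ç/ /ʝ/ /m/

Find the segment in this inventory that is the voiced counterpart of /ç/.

/ʝ/

/ç/ is a voiceless palatal fricative.
The voiced counterpart is a voiced palatal fricative — in this inventory, /ʝ/.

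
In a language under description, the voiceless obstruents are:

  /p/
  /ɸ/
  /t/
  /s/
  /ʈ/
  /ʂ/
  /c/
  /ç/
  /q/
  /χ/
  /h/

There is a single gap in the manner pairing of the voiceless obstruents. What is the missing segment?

/ʔ/

Stop: /p/ (bilabial), /t/ (alveolar), /ʈ/ (retroflex), /c/ (palatal), /q/ (uvular).
Fricative: /ɸ/ (bilabial), /s/ (alveolar), /ʂ/ (retroflex), /ç/ (palatal), /χ/ (uvular), /h/ (glottal).
The glottal row has no stop member, so the gap is the glottal stop /ʔ/.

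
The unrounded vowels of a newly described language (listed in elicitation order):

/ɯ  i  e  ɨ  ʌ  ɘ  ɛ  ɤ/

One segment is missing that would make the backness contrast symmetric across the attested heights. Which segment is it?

height            front     central   back    
high              i         ɨ         ɯ       
high-mid          e         ɘ         ɤ       
low-mid           ɛ         —         ʌ       
The low-mid row has no central member, so the gap is the low-mid central unrounded vowel /ɜ/.

/ɜ/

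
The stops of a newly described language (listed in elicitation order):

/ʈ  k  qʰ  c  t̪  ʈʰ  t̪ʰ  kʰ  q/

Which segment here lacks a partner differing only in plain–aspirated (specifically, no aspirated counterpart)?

/c/

Dental: /t̪/ ~ /t̪ʰ/
Retroflex: /ʈ/ ~ /ʈʰ/
Velar: /k/ ~ /kʰ/
Uvular: /q/ ~ /qʰ/
Palatal: only /c/ (plain); no aspirated partner.
So /c/ is the unpaired segment.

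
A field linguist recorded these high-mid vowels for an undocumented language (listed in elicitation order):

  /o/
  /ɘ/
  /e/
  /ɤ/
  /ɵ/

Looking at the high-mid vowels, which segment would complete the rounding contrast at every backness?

Unrounded: /e/ (front), /ɘ/ (central), /ɤ/ (back).
Rounded: /ɵ/ (central), /o/ (back).
The front row has no rounded member, so the gap is the front rounded vowel /ø/.

/ø/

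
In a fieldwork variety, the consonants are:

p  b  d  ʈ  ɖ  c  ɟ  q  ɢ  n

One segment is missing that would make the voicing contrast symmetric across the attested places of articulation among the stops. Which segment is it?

/t/

place of articulation  voiceless  voiced  
bilabial          p         b       
alveolar          —         d       
retroflex         ʈ         ɖ       
palatal           c         ɟ       
uvular            q         ɢ       
The alveolar row has no voiceless member, so the gap is the voiceless alveolar stop /t/.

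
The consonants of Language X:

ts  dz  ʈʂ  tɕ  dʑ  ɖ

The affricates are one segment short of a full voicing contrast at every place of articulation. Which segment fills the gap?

/ɖʐ/

Voiceless: /ts/ (alveolar), /ʈʂ/ (retroflex), /tɕ/ (alveolo-palatal).
Voiced: /dz/ (alveolar), /dʑ/ (alveolo-palatal).
The retroflex row has no voiced member, so the gap is the voiced retroflex affricate /ɖʐ/.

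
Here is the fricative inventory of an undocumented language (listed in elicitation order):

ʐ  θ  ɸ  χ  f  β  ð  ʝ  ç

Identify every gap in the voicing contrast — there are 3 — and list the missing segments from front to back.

Voiceless: /ɸ/ (bilabial), /f/ (labiodental), /θ/ (dental), /ç/ (palatal), /χ/ (uvular).
Voiced: /β/ (bilabial), /ð/ (dental), /ʐ/ (retroflex), /ʝ/ (palatal).
Gaps, from front to back: labiodental lacks voiced (/v/); retroflex lacks voiceless (/ʂ/); uvular lacks voiced (/ʁ/).

/v/, /ʂ/, /ʁ/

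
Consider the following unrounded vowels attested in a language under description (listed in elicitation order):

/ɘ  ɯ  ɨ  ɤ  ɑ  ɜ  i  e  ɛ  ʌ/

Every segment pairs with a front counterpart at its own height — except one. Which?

/ɑ/

High: /i/ ~ /ɨ/ ~ /ɯ/
High-mid: /e/ ~ /ɘ/ ~ /ɤ/
Low-mid: /ɛ/ ~ /ɜ/ ~ /ʌ/
Low: only /ɑ/ (back); no front partner.
So /ɑ/ is the unpaired segment.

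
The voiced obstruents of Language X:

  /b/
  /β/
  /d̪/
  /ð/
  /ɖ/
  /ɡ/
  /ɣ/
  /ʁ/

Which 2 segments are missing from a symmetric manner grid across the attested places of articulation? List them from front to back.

/ʐ/, /ɢ/

place of articulation  stop      fricative
bilabial          b         β       
dental            d̪        ð       
retroflex         ɖ         —       
velar             ɡ         ɣ       
uvular            —         ʁ       
Gaps, from front to back: retroflex lacks fricative (/ʐ/); uvular lacks stop (/ɢ/).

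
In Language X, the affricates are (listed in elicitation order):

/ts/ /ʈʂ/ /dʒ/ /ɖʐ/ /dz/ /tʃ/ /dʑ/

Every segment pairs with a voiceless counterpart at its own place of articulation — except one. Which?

/dʑ/

Alveolar: /ts/ ~ /dz/
Postalveolar: /tʃ/ ~ /dʒ/
Retroflex: /ʈʂ/ ~ /ɖʐ/
Alveolo-palatal: only /dʑ/ (voiced); no voiceless partner.
So /dʑ/ is the unpaired segment.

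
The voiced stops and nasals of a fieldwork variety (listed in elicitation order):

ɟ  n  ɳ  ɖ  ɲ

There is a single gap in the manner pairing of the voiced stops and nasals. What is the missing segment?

alveolar: oral stop —, nasal /n/.
retroflex: oral stop /ɖ/, nasal /ɳ/.
palatal: oral stop /ɟ/, nasal /ɲ/.
The alveolar row has no oral stop member, so the gap is the alveolar oral stop /d/.

/d/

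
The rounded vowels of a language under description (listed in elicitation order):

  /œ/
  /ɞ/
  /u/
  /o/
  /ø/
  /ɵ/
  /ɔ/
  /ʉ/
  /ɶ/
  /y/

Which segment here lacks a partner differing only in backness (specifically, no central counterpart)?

/ɶ/

High: /y/ ~ /ʉ/ ~ /u/
High-mid: /ø/ ~ /ɵ/ ~ /o/
Low-mid: /œ/ ~ /ɞ/ ~ /ɔ/
Low: only /ɶ/ (front); no central partner.
So /ɶ/ is the unpaired segment.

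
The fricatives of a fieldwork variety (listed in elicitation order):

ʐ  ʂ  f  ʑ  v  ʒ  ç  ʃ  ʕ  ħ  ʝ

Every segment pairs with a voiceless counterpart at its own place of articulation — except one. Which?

/ʑ/

Labiodental: /f/ ~ /v/
Postalveolar: /ʃ/ ~ /ʒ/
Retroflex: /ʂ/ ~ /ʐ/
Palatal: /ç/ ~ /ʝ/
Pharyngeal: /ħ/ ~ /ʕ/
Alveolo-palatal: only /ʑ/ (voiced); no voiceless partner.
So /ʑ/ is the unpaired segment.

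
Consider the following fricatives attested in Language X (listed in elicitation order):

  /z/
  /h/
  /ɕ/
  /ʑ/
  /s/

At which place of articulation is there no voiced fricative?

glottal

alveolar: voiceless /s/, voiced /z/.
alveolo-palatal: voiceless /ɕ/, voiced /ʑ/.
glottal: voiceless /h/, voiced —.
Every place of articulation has a voiced member except glottal, where /ɦ/ would be expected.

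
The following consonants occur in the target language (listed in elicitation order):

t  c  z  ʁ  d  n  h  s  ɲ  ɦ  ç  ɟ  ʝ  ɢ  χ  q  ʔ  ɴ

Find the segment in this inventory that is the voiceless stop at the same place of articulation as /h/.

/h/ is a voiceless glottal fricative.
The voiceless stop at the same place is a voiceless glottal stop — in this inventory, /ʔ/.

/ʔ/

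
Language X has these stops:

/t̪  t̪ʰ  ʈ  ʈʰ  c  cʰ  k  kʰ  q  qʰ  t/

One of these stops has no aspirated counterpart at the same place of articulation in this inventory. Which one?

Dental: /t̪/ ~ /t̪ʰ/
Retroflex: /ʈ/ ~ /ʈʰ/
Palatal: /c/ ~ /cʰ/
Velar: /k/ ~ /kʰ/
Uvular: /q/ ~ /qʰ/
Alveolar: only /t/ (plain); no aspirated partner.
So /t/ is the unpaired segment.

/t/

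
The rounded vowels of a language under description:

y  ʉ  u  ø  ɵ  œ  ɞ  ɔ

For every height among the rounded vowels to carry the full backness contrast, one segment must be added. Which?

/o/

high: front /y/, central /ʉ/, back /u/.
high-mid: front /ø/, central /ɵ/, back —.
low-mid: front /œ/, central /ɞ/, back /ɔ/.
The high-mid row has no back member, so the gap is the high-mid back rounded vowel /o/.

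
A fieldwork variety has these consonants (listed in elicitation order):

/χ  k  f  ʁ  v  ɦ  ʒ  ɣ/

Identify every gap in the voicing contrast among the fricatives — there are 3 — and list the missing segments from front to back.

/ʃ/, /x/, /h/

place of articulation  voiceless  voiced  
labiodental       f         v       
postalveolar      —         ʒ       
velar             —         ɣ       
uvular            χ         ʁ       
glottal           —         ɦ       
Gaps, from front to back: postalveolar lacks voiceless (/ʃ/); velar lacks voiceless (/x/); glottal lacks voiceless (/h/).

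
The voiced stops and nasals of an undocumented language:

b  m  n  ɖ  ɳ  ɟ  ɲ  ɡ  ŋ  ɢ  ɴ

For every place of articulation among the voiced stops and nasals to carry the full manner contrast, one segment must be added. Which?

bilabial: oral stop /b/, nasal /m/.
alveolar: oral stop —, nasal /n/.
retroflex: oral stop /ɖ/, nasal /ɳ/.
palatal: oral stop /ɟ/, nasal /ɲ/.
velar: oral stop /ɡ/, nasal /ŋ/.
uvular: oral stop /ɢ/, nasal /ɴ/.
The alveolar row has no oral stop member, so the gap is the alveolar oral stop /d/.

/d/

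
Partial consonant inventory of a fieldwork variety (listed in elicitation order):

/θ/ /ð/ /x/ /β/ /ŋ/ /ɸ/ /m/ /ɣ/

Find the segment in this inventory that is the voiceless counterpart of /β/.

/ɸ/

/β/ is a voiced bilabial fricative.
The voiceless counterpart is a voiceless bilabial fricative — in this inventory, /ɸ/.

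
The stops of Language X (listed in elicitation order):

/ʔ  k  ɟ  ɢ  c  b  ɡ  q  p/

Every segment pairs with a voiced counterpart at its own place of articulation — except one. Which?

Bilabial: /p/ ~ /b/
Palatal: /c/ ~ /ɟ/
Velar: /k/ ~ /ɡ/
Uvular: /q/ ~ /ɢ/
Glottal: only /ʔ/ (voiceless); no voiced partner.
So /ʔ/ is the unpaired segment.

/ʔ/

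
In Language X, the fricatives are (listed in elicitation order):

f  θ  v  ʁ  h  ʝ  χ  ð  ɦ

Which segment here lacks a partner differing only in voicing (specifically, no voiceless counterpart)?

/ʝ/

Labiodental: /f/ ~ /v/
Dental: /θ/ ~ /ð/
Uvular: /χ/ ~ /ʁ/
Glottal: /h/ ~ /ɦ/
Palatal: only /ʝ/ (voiced); no voiceless partner.
So /ʝ/ is the unpaired segment.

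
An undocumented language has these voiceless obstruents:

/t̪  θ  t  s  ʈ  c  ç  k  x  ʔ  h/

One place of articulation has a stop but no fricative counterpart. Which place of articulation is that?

place of articulation  stop      fricative
dental            t̪        θ       
alveolar          t         s       
retroflex         ʈ         —       
palatal           c         ç       
velar             k         x       
glottal           ʔ         h       
Every place of articulation has a fricative member except retroflex, where /ʂ/ would be expected.

retroflex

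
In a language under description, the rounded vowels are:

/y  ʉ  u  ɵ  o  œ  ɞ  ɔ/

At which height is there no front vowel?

Front: /y/ (high), /œ/ (low-mid).
Central: /ʉ/ (high), /ɵ/ (high-mid), /ɞ/ (low-mid).
Back: /u/ (high), /o/ (high-mid), /ɔ/ (low-mid).
Every height has a front member except high-mid, where /ø/ would be expected.

high-mid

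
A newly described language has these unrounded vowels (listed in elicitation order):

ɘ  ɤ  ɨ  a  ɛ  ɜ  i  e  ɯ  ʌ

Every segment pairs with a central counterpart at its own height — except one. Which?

/a/

High: /i/ ~ /ɨ/ ~ /ɯ/
High-mid: /e/ ~ /ɘ/ ~ /ɤ/
Low-mid: /ɛ/ ~ /ɜ/ ~ /ʌ/
Low: only /a/ (front); no central partner.
So /a/ is the unpaired segment.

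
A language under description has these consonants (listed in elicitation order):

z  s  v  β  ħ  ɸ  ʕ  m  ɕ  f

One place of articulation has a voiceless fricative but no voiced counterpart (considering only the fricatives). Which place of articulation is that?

Voiceless: /ɸ/ (bilabial), /f/ (labiodental), /s/ (alveolar), /ɕ/ (alveolo-palatal), /ħ/ (pharyngeal).
Voiced: /β/ (bilabial), /v/ (labiodental), /z/ (alveolar), /ʕ/ (pharyngeal).
Every place of articulation has a voiced member except alveolo-palatal, where /ʑ/ would be expected.

alveolo-palatal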